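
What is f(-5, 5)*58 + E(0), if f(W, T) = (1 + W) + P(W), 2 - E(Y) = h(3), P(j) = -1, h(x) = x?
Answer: -291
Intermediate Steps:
E(Y) = -1 (E(Y) = 2 - 1*3 = 2 - 3 = -1)
f(W, T) = W (f(W, T) = (1 + W) - 1 = W)
f(-5, 5)*58 + E(0) = -5*58 - 1 = -290 - 1 = -291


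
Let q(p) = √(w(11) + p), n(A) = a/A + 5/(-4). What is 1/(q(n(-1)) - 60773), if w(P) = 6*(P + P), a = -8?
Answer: -243092/14773429561 - 2*√555/14773429561 ≈ -1.6458e-5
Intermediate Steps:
w(P) = 12*P (w(P) = 6*(2*P) = 12*P)
n(A) = -5/4 - 8/A (n(A) = -8/A + 5/(-4) = -8/A + 5*(-¼) = -8/A - 5/4 = -5/4 - 8/A)
q(p) = √(132 + p) (q(p) = √(12*11 + p) = √(132 + p))
1/(q(n(-1)) - 60773) = 1/(√(132 + (-5/4 - 8/(-1))) - 60773) = 1/(√(132 + (-5/4 - 8*(-1))) - 60773) = 1/(√(132 + (-5/4 + 8)) - 60773) = 1/(√(132 + 27/4) - 60773) = 1/(√(555/4) - 60773) = 1/(√555/2 - 60773) = 1/(-60773 + √555/2)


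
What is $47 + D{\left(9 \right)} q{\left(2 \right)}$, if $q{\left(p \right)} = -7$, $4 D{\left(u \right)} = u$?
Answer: $\frac{125}{4} \approx 31.25$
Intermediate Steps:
$D{\left(u \right)} = \frac{u}{4}$
$47 + D{\left(9 \right)} q{\left(2 \right)} = 47 + \frac{1}{4} \cdot 9 \left(-7\right) = 47 + \frac{9}{4} \left(-7\right) = 47 - \frac{63}{4} = \frac{125}{4}$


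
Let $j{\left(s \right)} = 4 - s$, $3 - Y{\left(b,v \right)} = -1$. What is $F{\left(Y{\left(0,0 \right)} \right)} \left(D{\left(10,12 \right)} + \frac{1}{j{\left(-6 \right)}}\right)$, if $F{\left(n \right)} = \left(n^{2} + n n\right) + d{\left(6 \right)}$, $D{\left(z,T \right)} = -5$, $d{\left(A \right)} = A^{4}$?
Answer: $- \frac{32536}{5} \approx -6507.2$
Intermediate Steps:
$Y{\left(b,v \right)} = 4$ ($Y{\left(b,v \right)} = 3 - -1 = 3 + 1 = 4$)
$F{\left(n \right)} = 1296 + 2 n^{2}$ ($F{\left(n \right)} = \left(n^{2} + n n\right) + 6^{4} = \left(n^{2} + n^{2}\right) + 1296 = 2 n^{2} + 1296 = 1296 + 2 n^{2}$)
$F{\left(Y{\left(0,0 \right)} \right)} \left(D{\left(10,12 \right)} + \frac{1}{j{\left(-6 \right)}}\right) = \left(1296 + 2 \cdot 4^{2}\right) \left(-5 + \frac{1}{4 - -6}\right) = \left(1296 + 2 \cdot 16\right) \left(-5 + \frac{1}{4 + 6}\right) = \left(1296 + 32\right) \left(-5 + \frac{1}{10}\right) = 1328 \left(-5 + \frac{1}{10}\right) = 1328 \left(- \frac{49}{10}\right) = - \frac{32536}{5}$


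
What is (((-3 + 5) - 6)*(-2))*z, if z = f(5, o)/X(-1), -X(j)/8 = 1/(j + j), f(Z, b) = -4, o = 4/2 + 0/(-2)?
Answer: -8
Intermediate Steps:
o = 2 (o = 4*(½) + 0*(-½) = 2 + 0 = 2)
X(j) = -4/j (X(j) = -8/(j + j) = -8*1/(2*j) = -4/j)
z = -1 (z = -4/((-4/(-1))) = -4/((-4*(-1))) = -4/4 = -4*¼ = -1)
(((-3 + 5) - 6)*(-2))*z = (((-3 + 5) - 6)*(-2))*(-1) = ((2 - 6)*(-2))*(-1) = -4*(-2)*(-1) = 8*(-1) = -8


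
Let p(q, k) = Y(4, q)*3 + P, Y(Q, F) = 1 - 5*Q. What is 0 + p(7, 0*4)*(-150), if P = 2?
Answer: 8250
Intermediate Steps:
p(q, k) = -55 (p(q, k) = (1 - 5*4)*3 + 2 = (1 - 20)*3 + 2 = -19*3 + 2 = -57 + 2 = -55)
0 + p(7, 0*4)*(-150) = 0 - 55*(-150) = 0 + 8250 = 8250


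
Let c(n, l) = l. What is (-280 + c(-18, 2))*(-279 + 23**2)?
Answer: -69500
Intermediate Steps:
(-280 + c(-18, 2))*(-279 + 23**2) = (-280 + 2)*(-279 + 23**2) = -278*(-279 + 529) = -278*250 = -69500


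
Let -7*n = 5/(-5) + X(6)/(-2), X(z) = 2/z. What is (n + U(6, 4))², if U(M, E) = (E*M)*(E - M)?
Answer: 82369/36 ≈ 2288.0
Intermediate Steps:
U(M, E) = E*M*(E - M)
n = ⅙ (n = -(5/(-5) + (2/6)/(-2))/7 = -(5*(-⅕) + (2*(⅙))*(-½))/7 = -(-1 + (⅓)*(-½))/7 = -(-1 - ⅙)/7 = -⅐*(-7/6) = ⅙ ≈ 0.16667)
(n + U(6, 4))² = (⅙ + 4*6*(4 - 1*6))² = (⅙ + 4*6*(4 - 6))² = (⅙ + 4*6*(-2))² = (⅙ - 48)² = (-287/6)² = 82369/36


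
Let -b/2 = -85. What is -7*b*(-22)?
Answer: 26180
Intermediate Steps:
b = 170 (b = -2*(-85) = 170)
-7*b*(-22) = -7*170*(-22) = -1190*(-22) = 26180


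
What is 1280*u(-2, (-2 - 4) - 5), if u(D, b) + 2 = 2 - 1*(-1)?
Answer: 1280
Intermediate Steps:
u(D, b) = 1 (u(D, b) = -2 + (2 - 1*(-1)) = -2 + (2 + 1) = -2 + 3 = 1)
1280*u(-2, (-2 - 4) - 5) = 1280*1 = 1280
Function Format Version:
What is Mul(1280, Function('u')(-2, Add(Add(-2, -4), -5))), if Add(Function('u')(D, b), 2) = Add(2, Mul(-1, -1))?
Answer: 1280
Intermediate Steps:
Function('u')(D, b) = 1 (Function('u')(D, b) = Add(-2, Add(2, Mul(-1, -1))) = Add(-2, Add(2, 1)) = Add(-2, 3) = 1)
Mul(1280, Function('u')(-2, Add(Add(-2, -4), -5))) = Mul(1280, 1) = 1280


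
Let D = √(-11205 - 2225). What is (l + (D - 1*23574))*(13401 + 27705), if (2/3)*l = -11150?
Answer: -1656530694 + 41106*I*√13430 ≈ -1.6565e+9 + 4.7637e+6*I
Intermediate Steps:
l = -16725 (l = (3/2)*(-11150) = -16725)
D = I*√13430 (D = √(-13430) = I*√13430 ≈ 115.89*I)
(l + (D - 1*23574))*(13401 + 27705) = (-16725 + (I*√13430 - 1*23574))*(13401 + 27705) = (-16725 + (I*√13430 - 23574))*41106 = (-16725 + (-23574 + I*√13430))*41106 = (-40299 + I*√13430)*41106 = -1656530694 + 41106*I*√13430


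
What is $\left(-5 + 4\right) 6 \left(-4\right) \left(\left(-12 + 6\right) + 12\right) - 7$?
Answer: $137$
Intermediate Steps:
$\left(-5 + 4\right) 6 \left(-4\right) \left(\left(-12 + 6\right) + 12\right) - 7 = \left(-1\right) \left(-24\right) \left(-6 + 12\right) - 7 = 24 \cdot 6 - 7 = 144 - 7 = 137$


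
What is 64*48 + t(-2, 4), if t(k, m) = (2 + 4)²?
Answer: 3108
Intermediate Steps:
t(k, m) = 36 (t(k, m) = 6² = 36)
64*48 + t(-2, 4) = 64*48 + 36 = 3072 + 36 = 3108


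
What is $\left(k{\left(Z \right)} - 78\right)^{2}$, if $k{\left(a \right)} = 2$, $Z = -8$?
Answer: $5776$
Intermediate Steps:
$\left(k{\left(Z \right)} - 78\right)^{2} = \left(2 - 78\right)^{2} = \left(-76\right)^{2} = 5776$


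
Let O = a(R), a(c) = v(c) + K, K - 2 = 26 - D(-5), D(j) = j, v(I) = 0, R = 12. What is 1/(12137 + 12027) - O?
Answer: -797411/24164 ≈ -33.000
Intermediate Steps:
K = 33 (K = 2 + (26 - 1*(-5)) = 2 + (26 + 5) = 2 + 31 = 33)
a(c) = 33 (a(c) = 0 + 33 = 33)
O = 33
1/(12137 + 12027) - O = 1/(12137 + 12027) - 1*33 = 1/24164 - 33 = -797411/24164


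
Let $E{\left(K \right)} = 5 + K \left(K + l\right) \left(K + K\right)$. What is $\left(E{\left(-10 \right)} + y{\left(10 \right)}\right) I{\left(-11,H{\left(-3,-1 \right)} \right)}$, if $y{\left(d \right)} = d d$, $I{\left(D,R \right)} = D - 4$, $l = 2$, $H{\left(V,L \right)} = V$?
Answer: $22425$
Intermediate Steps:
$I{\left(D,R \right)} = -4 + D$ ($I{\left(D,R \right)} = D - 4 = -4 + D$)
$E{\left(K \right)} = 5 + 2 K^{2} \left(2 + K\right)$ ($E{\left(K \right)} = 5 + K \left(K + 2\right) \left(K + K\right) = 5 + K \left(2 + K\right) 2 K = 5 + K 2 K \left(2 + K\right) = 5 + 2 K^{2} \left(2 + K\right)$)
$y{\left(d \right)} = d^{2}$
$\left(E{\left(-10 \right)} + y{\left(10 \right)}\right) I{\left(-11,H{\left(-3,-1 \right)} \right)} = \left(\left(5 + 2 \left(-10\right)^{3} + 4 \left(-10\right)^{2}\right) + 10^{2}\right) \left(-4 - 11\right) = \left(\left(5 + 2 \left(-1000\right) + 4 \cdot 100\right) + 100\right) \left(-15\right) = \left(\left(5 - 2000 + 400\right) + 100\right) \left(-15\right) = \left(-1595 + 100\right) \left(-15\right) = \left(-1495\right) \left(-15\right) = 22425$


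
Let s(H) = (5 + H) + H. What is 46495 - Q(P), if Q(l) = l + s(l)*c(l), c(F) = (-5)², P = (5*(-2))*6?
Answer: 49430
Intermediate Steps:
s(H) = 5 + 2*H
P = -60 (P = -10*6 = -60)
c(F) = 25
Q(l) = 125 + 51*l (Q(l) = l + (5 + 2*l)*25 = l + (125 + 50*l) = 125 + 51*l)
46495 - Q(P) = 46495 - (125 + 51*(-60)) = 46495 - (125 - 3060) = 46495 - 1*(-2935) = 46495 + 2935 = 49430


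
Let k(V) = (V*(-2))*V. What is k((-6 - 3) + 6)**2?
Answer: 324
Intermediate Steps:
k(V) = -2*V**2 (k(V) = (-2*V)*V = -2*V**2)
k((-6 - 3) + 6)**2 = (-2*((-6 - 3) + 6)**2)**2 = (-2*(-9 + 6)**2)**2 = (-2*(-3)**2)**2 = (-2*9)**2 = (-18)**2 = 324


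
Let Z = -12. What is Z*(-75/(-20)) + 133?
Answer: 88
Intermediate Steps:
Z*(-75/(-20)) + 133 = -(-900)/(-20) + 133 = -(-900)*(-1)/20 + 133 = -12*15/4 + 133 = -45 + 133 = 88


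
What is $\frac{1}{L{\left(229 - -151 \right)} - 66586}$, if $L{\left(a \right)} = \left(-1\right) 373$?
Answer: $- \frac{1}{66959} \approx -1.4935 \cdot 10^{-5}$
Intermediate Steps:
$L{\left(a \right)} = -373$
$\frac{1}{L{\left(229 - -151 \right)} - 66586} = \frac{1}{-373 - 66586} = \frac{1}{-66959} = - \frac{1}{66959}$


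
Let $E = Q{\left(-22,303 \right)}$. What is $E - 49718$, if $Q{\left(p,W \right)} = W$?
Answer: $-49415$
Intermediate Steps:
$E = 303$
$E - 49718 = 303 - 49718 = -49415$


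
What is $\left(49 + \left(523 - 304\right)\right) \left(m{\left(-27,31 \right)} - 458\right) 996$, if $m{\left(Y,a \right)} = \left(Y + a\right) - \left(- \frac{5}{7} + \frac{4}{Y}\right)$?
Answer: $- \frac{7620171568}{63} \approx -1.2096 \cdot 10^{8}$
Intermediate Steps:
$m{\left(Y,a \right)} = \frac{5}{7} + Y + a - \frac{4}{Y}$ ($m{\left(Y,a \right)} = \left(Y + a\right) - \left(- \frac{5}{7} + \frac{4}{Y}\right) = \left(Y + a\right) + \left(\frac{5}{7} - \frac{4}{Y}\right) = \frac{5}{7} + Y + a - \frac{4}{Y}$)
$\left(49 + \left(523 - 304\right)\right) \left(m{\left(-27,31 \right)} - 458\right) 996 = \left(49 + \left(523 - 304\right)\right) \left(\left(\frac{5}{7} - 27 + 31 - \frac{4}{-27}\right) - 458\right) 996 = \left(49 + 219\right) \left(\left(\frac{5}{7} - 27 + 31 - - \frac{4}{27}\right) - 458\right) 996 = 268 \left(\left(\frac{5}{7} - 27 + 31 + \frac{4}{27}\right) - 458\right) 996 = 268 \left(\frac{919}{189} - 458\right) 996 = 268 \left(- \frac{85643}{189}\right) 996 = \left(- \frac{22952324}{189}\right) 996 = - \frac{7620171568}{63}$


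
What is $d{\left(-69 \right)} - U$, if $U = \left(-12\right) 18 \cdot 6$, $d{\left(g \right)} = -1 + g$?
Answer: $1226$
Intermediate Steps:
$U = -1296$ ($U = \left(-216\right) 6 = -1296$)
$d{\left(-69 \right)} - U = \left(-1 - 69\right) - -1296 = -70 + 1296 = 1226$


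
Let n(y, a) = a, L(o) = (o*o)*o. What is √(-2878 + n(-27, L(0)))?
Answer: I*√2878 ≈ 53.647*I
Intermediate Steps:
L(o) = o³ (L(o) = o²*o = o³)
√(-2878 + n(-27, L(0))) = √(-2878 + 0³) = √(-2878 + 0) = √(-2878) = I*√2878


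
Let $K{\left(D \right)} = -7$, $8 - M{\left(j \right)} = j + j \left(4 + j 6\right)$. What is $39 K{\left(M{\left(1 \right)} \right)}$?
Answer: $-273$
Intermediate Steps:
$M{\left(j \right)} = 8 - j - j \left(4 + 6 j\right)$ ($M{\left(j \right)} = 8 - \left(j + j \left(4 + j 6\right)\right) = 8 - \left(j + j \left(4 + 6 j\right)\right) = 8 - j - j \left(4 + 6 j\right)$)
$39 K{\left(M{\left(1 \right)} \right)} = 39 \left(-7\right) = -273$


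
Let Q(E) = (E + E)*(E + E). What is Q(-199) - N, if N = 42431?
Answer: 115973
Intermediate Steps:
Q(E) = 4*E² (Q(E) = (2*E)*(2*E) = 4*E²)
Q(-199) - N = 4*(-199)² - 1*42431 = 4*39601 - 42431 = 158404 - 42431 = 115973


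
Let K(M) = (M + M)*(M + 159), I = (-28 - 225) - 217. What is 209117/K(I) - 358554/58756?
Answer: -23133199477/4294182260 ≈ -5.3871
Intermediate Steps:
I = -470 (I = -253 - 217 = -470)
K(M) = 2*M*(159 + M) (K(M) = (2*M)*(159 + M) = 2*M*(159 + M))
209117/K(I) - 358554/58756 = 209117/((2*(-470)*(159 - 470))) - 358554/58756 = 209117/((2*(-470)*(-311))) - 358554*1/58756 = 209117/292340 - 179277/29378 = -23133199477/4294182260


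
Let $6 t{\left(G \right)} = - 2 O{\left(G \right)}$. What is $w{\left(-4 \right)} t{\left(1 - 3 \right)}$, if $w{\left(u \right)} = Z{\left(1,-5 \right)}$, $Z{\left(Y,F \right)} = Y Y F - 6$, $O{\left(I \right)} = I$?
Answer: $- \frac{22}{3} \approx -7.3333$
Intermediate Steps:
$t{\left(G \right)} = - \frac{G}{3}$ ($t{\left(G \right)} = \frac{\left(-2\right) G}{6} = - \frac{G}{3}$)
$Z{\left(Y,F \right)} = -6 + F Y^{2}$ ($Z{\left(Y,F \right)} = Y^{2} F - 6 = F Y^{2} - 6 = -6 + F Y^{2}$)
$w{\left(u \right)} = -11$ ($w{\left(u \right)} = -6 - 5 \cdot 1^{2} = -6 - 5 = -11$)
$w{\left(-4 \right)} t{\left(1 - 3 \right)} = - 11 \left(- \frac{1 - 3}{3}\right) = - 11 \left(\left(- \frac{1}{3}\right) \left(-2\right)\right) = \left(-11\right) \frac{2}{3} = - \frac{22}{3}$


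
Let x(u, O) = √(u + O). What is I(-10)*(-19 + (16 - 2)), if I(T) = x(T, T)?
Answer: -10*I*√5 ≈ -22.361*I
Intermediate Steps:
x(u, O) = √(O + u)
I(T) = √2*√T (I(T) = √(T + T) = √(2*T) = √2*√T)
I(-10)*(-19 + (16 - 2)) = (√2*√(-10))*(-19 + (16 - 2)) = (√2*(I*√10))*(-19 + 14) = (2*I*√5)*(-5) = -10*I*√5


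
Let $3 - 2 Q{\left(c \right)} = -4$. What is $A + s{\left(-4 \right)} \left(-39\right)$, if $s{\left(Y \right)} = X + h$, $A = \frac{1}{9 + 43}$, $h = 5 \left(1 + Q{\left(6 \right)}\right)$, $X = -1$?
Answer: $- \frac{43601}{52} \approx -838.48$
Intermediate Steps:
$Q{\left(c \right)} = \frac{7}{2}$ ($Q{\left(c \right)} = \frac{3}{2} - -2 = \frac{3}{2} + 2 = \frac{7}{2}$)
$h = \frac{45}{2}$ ($h = 5 \left(1 + \frac{7}{2}\right) = 5 \cdot \frac{9}{2} = \frac{45}{2} \approx 22.5$)
$A = \frac{1}{52} \approx 0.019231$
$s{\left(Y \right)} = \frac{43}{2}$ ($s{\left(Y \right)} = -1 + \frac{45}{2} = \frac{43}{2}$)
$A + s{\left(-4 \right)} \left(-39\right) = \frac{1}{52} + \frac{43}{2} \left(-39\right) = \frac{1}{52} - \frac{1677}{2} = - \frac{43601}{52}$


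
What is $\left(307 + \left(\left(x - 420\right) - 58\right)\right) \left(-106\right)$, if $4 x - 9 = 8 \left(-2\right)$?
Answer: $\frac{36623}{2} \approx 18312.0$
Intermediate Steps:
$x = - \frac{7}{4}$ ($x = \frac{9}{4} + \frac{8 \left(-2\right)}{4} = \frac{9}{4} + \frac{1}{4} \left(-16\right) = \frac{9}{4} - 4 = - \frac{7}{4} \approx -1.75$)
$\left(307 + \left(\left(x - 420\right) - 58\right)\right) \left(-106\right) = \left(307 - \frac{1919}{4}\right) \left(-106\right) = \left(- \frac{691}{4}\right) \left(-106\right) = \frac{36623}{2}$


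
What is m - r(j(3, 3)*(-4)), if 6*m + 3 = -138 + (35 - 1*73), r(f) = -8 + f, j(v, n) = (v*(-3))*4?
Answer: -995/6 ≈ -165.83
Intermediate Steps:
j(v, n) = -12*v (j(v, n) = -3*v*4 = -12*v)
m = -179/6 (m = -1/2 + (-138 + (35 - 1*73))/6 = -1/2 + (-138 + (35 - 73))/6 = -1/2 + (-138 - 38)/6 = -1/2 + (1/6)*(-176) = -1/2 - 88/3 = -179/6 ≈ -29.833)
m - r(j(3, 3)*(-4)) = -179/6 - (-8 - 12*3*(-4)) = -179/6 - (-8 - 36*(-4)) = -179/6 - (-8 + 144) = -179/6 - 1*136 = -179/6 - 136 = -995/6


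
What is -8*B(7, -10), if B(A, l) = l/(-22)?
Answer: -40/11 ≈ -3.6364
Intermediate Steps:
B(A, l) = -l/22 (B(A, l) = l*(-1/22) = -l/22)
-8*B(7, -10) = -(-4)*(-10)/11 = -8*5/11 = -40/11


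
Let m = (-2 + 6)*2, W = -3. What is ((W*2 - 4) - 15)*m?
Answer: -200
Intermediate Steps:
m = 8 (m = 4*2 = 8)
((W*2 - 4) - 15)*m = ((-3*2 - 4) - 15)*8 = ((-6 - 4) - 15)*8 = (-10 - 15)*8 = -25*8 = -200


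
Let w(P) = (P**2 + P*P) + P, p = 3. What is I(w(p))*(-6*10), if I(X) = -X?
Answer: 1260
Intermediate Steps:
w(P) = P + 2*P**2 (w(P) = (P**2 + P**2) + P = 2*P**2 + P = P + 2*P**2)
I(w(p))*(-6*10) = (-3*(1 + 2*3))*(-6*10) = -3*(1 + 6)*(-60) = -3*7*(-60) = -1*21*(-60) = -21*(-60) = 1260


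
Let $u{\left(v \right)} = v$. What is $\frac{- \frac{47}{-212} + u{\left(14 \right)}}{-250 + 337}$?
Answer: $\frac{1005}{6148} \approx 0.16347$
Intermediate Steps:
$\frac{- \frac{47}{-212} + u{\left(14 \right)}}{-250 + 337} = \frac{- \frac{47}{-212} + 14}{-250 + 337} = \frac{\left(-47\right) \left(- \frac{1}{212}\right) + 14}{87} = \left(\frac{47}{212} + 14\right) \frac{1}{87} = \frac{3015}{212} \cdot \frac{1}{87} = \frac{1005}{6148}$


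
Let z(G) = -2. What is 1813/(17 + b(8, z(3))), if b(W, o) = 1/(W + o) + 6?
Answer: 10878/139 ≈ 78.259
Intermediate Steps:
b(W, o) = 6 + 1/(W + o)
1813/(17 + b(8, z(3))) = 1813/(17 + (1 + 6*8 + 6*(-2))/(8 - 2)) = 1813/(17 + (1 + 48 - 12)/6) = 1813/(17 + (⅙)*37) = 1813/(17 + 37/6) = 1813/(139/6) = 1813*(6/139) = 10878/139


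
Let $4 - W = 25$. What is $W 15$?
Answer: $-315$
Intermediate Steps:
$W = -21$ ($W = 4 - 25 = -21$)
$W 15 = \left(-21\right) 15 = -315$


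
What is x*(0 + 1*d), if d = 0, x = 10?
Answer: 0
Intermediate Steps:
x*(0 + 1*d) = 10*(0 + 1*0) = 10*(0 + 0) = 10*0 = 0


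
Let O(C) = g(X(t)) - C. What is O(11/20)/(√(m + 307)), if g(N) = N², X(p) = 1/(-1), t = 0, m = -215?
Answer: 9*√23/920 ≈ 0.046916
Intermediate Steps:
X(p) = -1
O(C) = 1 - C (O(C) = (-1)² - C = 1 - C)
O(11/20)/(√(m + 307)) = (1 - 11/20)/(√(-215 + 307)) = (1 - 11/20)/(√92) = (1 - 1*11/20)/((2*√23)) = (1 - 11/20)*(√23/46) = 9*(√23/46)/20 = 9*√23/920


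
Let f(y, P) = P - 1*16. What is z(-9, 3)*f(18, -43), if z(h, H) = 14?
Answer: -826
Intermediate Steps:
f(y, P) = -16 + P (f(y, P) = P - 16 = -16 + P)
z(-9, 3)*f(18, -43) = 14*(-16 - 43) = 14*(-59) = -826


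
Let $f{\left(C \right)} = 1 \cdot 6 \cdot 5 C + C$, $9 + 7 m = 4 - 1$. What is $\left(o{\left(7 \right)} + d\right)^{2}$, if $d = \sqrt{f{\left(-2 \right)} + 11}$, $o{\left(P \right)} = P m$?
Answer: $\left(6 - i \sqrt{51}\right)^{2} \approx -15.0 - 85.697 i$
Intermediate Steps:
$m = - \frac{6}{7}$ ($m = - \frac{9}{7} + \frac{4 - 1}{7} = - \frac{9}{7} + \frac{1}{7} \cdot 3 = - \frac{9}{7} + \frac{3}{7} = - \frac{6}{7} \approx -0.85714$)
$o{\left(P \right)} = - \frac{6 P}{7}$ ($o{\left(P \right)} = P \left(- \frac{6}{7}\right) = - \frac{6 P}{7}$)
$f{\left(C \right)} = 31 C$ ($f{\left(C \right)} = 1 \cdot 30 C + C = 30 C + C = 31 C$)
$d = i \sqrt{51}$ ($d = \sqrt{31 \left(-2\right) + 11} = \sqrt{-62 + 11} = \sqrt{-51} = i \sqrt{51} \approx 7.1414 i$)
$\left(o{\left(7 \right)} + d\right)^{2} = \left(\left(- \frac{6}{7}\right) 7 + i \sqrt{51}\right)^{2} = \left(-6 + i \sqrt{51}\right)^{2}$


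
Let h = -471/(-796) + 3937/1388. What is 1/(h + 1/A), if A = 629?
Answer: 43434337/148969078 ≈ 0.29157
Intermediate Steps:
h = 236725/69053 (h = -471*(-1/796) + 3937*(1/1388) = 471/796 + 3937/1388 = 236725/69053 ≈ 3.4282)
1/(h + 1/A) = 1/(236725/69053 + 1/629) = 1/(148969078/43434337) = 43434337/148969078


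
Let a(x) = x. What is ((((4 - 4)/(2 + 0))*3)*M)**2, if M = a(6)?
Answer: 0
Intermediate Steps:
M = 6
((((4 - 4)/(2 + 0))*3)*M)**2 = ((((4 - 4)/(2 + 0))*3)*6)**2 = (((0/2)*3)*6)**2 = (((0*(1/2))*3)*6)**2 = ((0*3)*6)**2 = (0*6)**2 = 0**2 = 0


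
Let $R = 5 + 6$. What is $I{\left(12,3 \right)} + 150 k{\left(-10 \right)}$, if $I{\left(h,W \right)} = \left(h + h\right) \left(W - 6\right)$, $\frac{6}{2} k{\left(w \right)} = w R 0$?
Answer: $-72$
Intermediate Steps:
$R = 11$
$k{\left(w \right)} = 0$ ($k{\left(w \right)} = \frac{w 11 \cdot 0}{3} = \frac{11 w 0}{3} = \frac{1}{3} \cdot 0 = 0$)
$I{\left(h,W \right)} = 2 h \left(-6 + W\right)$
$I{\left(12,3 \right)} + 150 k{\left(-10 \right)} = 2 \cdot 12 \left(-6 + 3\right) + 150 \cdot 0 = 2 \cdot 12 \left(-3\right) + 0 = -72 + 0 = -72$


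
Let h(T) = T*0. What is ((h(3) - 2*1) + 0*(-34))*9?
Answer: -18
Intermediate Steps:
h(T) = 0
((h(3) - 2*1) + 0*(-34))*9 = ((0 - 2*1) + 0*(-34))*9 = ((0 - 2) + 0)*9 = (-2 + 0)*9 = -2*9 = -18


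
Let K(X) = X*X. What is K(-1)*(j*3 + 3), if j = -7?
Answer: -18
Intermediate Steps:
K(X) = X**2
K(-1)*(j*3 + 3) = (-1)**2*(-7*3 + 3) = 1*(-21 + 3) = 1*(-18) = -18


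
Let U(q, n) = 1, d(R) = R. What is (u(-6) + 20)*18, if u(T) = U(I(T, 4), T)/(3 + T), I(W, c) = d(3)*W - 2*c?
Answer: 354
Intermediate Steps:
I(W, c) = -2*c + 3*W (I(W, c) = 3*W - 2*c = -2*c + 3*W)
u(T) = 1/(3 + T)
(u(-6) + 20)*18 = (1/(3 - 6) + 20)*18 = (1/(-3) + 20)*18 = (-1/3 + 20)*18 = (59/3)*18 = 354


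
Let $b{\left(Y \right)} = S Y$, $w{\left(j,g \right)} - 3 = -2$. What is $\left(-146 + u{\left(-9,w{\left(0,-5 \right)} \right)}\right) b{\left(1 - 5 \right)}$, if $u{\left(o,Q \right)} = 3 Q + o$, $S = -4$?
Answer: $-2432$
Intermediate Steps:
$w{\left(j,g \right)} = 1$ ($w{\left(j,g \right)} = 3 - 2 = 1$)
$b{\left(Y \right)} = - 4 Y$
$u{\left(o,Q \right)} = o + 3 Q$
$\left(-146 + u{\left(-9,w{\left(0,-5 \right)} \right)}\right) b{\left(1 - 5 \right)} = \left(-146 + \left(-9 + 3 \cdot 1\right)\right) \left(- 4 \left(1 - 5\right)\right) = \left(-146 + \left(-9 + 3\right)\right) \left(- 4 \left(1 - 5\right)\right) = \left(-146 - 6\right) \left(\left(-4\right) \left(-4\right)\right) = \left(-152\right) 16 = -2432$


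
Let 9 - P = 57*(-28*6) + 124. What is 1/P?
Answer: 1/9461 ≈ 0.00010570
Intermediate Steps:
P = 9461 (P = 9 - (57*(-28*6) + 124) = 9 - (57*(-168) + 124) = 9 - (-9576 + 124) = 9 - 1*(-9452) = 9 + 9452 = 9461)
1/P = 1/9461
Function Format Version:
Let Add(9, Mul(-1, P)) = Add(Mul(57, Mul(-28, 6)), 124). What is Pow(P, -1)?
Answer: Rational(1, 9461) ≈ 0.00010570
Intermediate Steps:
P = 9461 (P = Add(9, Mul(-1, Add(Mul(57, Mul(-28, 6)), 124))) = Add(9, Mul(-1, Add(Mul(57, -168), 124))) = Add(9, Mul(-1, Add(-9576, 124))) = Add(9, Mul(-1, -9452)) = Add(9, 9452) = 9461)
Pow(P, -1) = Pow(9461, -1) = Rational(1, 9461)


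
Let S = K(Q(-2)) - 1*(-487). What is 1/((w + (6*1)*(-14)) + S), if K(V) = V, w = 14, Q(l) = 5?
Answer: 1/422 ≈ 0.0023697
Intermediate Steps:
S = 492 (S = 5 - 1*(-487) = 5 + 487 = 492)
1/((w + (6*1)*(-14)) + S) = 1/((14 + (6*1)*(-14)) + 492) = 1/((14 + 6*(-14)) + 492) = 1/((14 - 84) + 492) = 1/(-70 + 492) = 1/422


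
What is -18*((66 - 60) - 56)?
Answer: 900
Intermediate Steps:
-18*((66 - 60) - 56) = -18*(6 - 56) = -18*(-50) = 900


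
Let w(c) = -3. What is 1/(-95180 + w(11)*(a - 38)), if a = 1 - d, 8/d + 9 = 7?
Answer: -1/95081 ≈ -1.0517e-5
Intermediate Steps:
d = -4 (d = 8/(-9 + 7) = 8/(-2) = 8*(-1/2) = -4)
a = 5 (a = 1 - 1*(-4) = 1 + 4 = 5)
1/(-95180 + w(11)*(a - 38)) = 1/(-95180 - 3*(5 - 38)) = 1/(-95180 - 3*(-33)) = 1/(-95180 + 99) = 1/(-95081) = -1/95081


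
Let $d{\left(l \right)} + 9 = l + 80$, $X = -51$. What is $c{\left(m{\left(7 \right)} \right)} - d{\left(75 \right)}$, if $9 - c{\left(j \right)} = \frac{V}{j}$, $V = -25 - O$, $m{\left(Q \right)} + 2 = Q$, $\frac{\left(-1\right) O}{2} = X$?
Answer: $- \frac{558}{5} \approx -111.6$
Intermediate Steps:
$O = 102$ ($O = \left(-2\right) \left(-51\right) = 102$)
$m{\left(Q \right)} = -2 + Q$
$d{\left(l \right)} = 71 + l$ ($d{\left(l \right)} = -9 + \left(l + 80\right) = -9 + \left(80 + l\right) = 71 + l$)
$V = -127$ ($V = -25 - 102 = -127$)
$c{\left(j \right)} = 9 + \frac{127}{j}$ ($c{\left(j \right)} = 9 - - \frac{127}{j} = 9 + \frac{127}{j}$)
$c{\left(m{\left(7 \right)} \right)} - d{\left(75 \right)} = \left(9 + \frac{127}{-2 + 7}\right) - \left(71 + 75\right) = \left(9 + \frac{127}{5}\right) - 146 = \frac{172}{5} - 146 = - \frac{558}{5}$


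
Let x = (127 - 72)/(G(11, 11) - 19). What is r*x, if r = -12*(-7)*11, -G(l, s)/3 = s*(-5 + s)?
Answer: -7260/31 ≈ -234.19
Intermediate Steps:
G(l, s) = -3*s*(-5 + s)
r = 924 (r = 84*11 = 924)
x = -55/217 (x = (127 - 72)/(3*11*(5 - 1*11) - 19) = 55/(3*11*(5 - 11) - 19) = 55/(3*11*(-6) - 19) = 55/(-198 - 19) = 55/(-217) = 55*(-1/217) = -55/217 ≈ -0.25346)
r*x = 924*(-55/217) = -7260/31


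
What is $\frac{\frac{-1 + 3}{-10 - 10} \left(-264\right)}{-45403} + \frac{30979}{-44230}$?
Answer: $- \frac{1407707209}{2008174690} \approx -0.70099$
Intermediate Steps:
$\frac{\frac{-1 + 3}{-10 - 10} \left(-264\right)}{-45403} + \frac{30979}{-44230} = \frac{2}{-20} \left(-264\right) \left(- \frac{1}{45403}\right) + 30979 \left(- \frac{1}{44230}\right) = 2 \left(- \frac{1}{20}\right) \left(-264\right) \left(- \frac{1}{45403}\right) - \frac{30979}{44230} = \left(- \frac{1}{10}\right) \left(-264\right) \left(- \frac{1}{45403}\right) - \frac{30979}{44230} = \frac{132}{5} \left(- \frac{1}{45403}\right) - \frac{30979}{44230} = - \frac{132}{227015} - \frac{30979}{44230} = - \frac{1407707209}{2008174690}$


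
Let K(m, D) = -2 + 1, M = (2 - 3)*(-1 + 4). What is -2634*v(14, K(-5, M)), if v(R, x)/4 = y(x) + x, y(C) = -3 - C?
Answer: 31608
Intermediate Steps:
M = -3 (M = -1*3 = -3)
K(m, D) = -1
v(R, x) = -12 (v(R, x) = 4*((-3 - x) + x) = 4*(-3) = -12)
-2634*v(14, K(-5, M)) = -2634*(-12) = 31608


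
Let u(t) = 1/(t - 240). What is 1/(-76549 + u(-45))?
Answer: -285/21816466 ≈ -1.3064e-5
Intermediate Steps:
u(t) = 1/(-240 + t)
1/(-76549 + u(-45)) = 1/(-76549 + 1/(-240 - 45)) = 1/(-76549 + 1/(-285)) = 1/(-76549 - 1/285) = 1/(-21816466/285) = -285/21816466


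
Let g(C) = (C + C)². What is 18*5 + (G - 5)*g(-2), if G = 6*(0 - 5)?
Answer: -470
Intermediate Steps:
g(C) = 4*C² (g(C) = (2*C)² = 4*C²)
G = -30 (G = 6*(-5) = -30)
18*5 + (G - 5)*g(-2) = 18*5 + (-30 - 5)*(4*(-2)²) = 90 - 140*4 = 90 - 35*16 = 90 - 560 = -470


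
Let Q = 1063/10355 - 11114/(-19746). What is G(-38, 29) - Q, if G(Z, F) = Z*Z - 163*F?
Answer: -335705263679/102234915 ≈ -3283.7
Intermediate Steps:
G(Z, F) = Z² - 163*F
Q = 68037734/102234915 (Q = 1063*(1/10355) - 11114*(-1/19746) = 1063/10355 + 5557/9873 = 68037734/102234915 ≈ 0.66550)
G(-38, 29) - Q = ((-38)² - 163*29) - 1*68037734/102234915 = (1444 - 4727) - 68037734/102234915 = -3283 - 68037734/102234915 = -335705263679/102234915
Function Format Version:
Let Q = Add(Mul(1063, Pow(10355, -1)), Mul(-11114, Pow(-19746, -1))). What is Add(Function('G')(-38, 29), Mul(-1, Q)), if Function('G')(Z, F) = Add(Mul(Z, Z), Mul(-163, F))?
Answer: Rational(-335705263679, 102234915) ≈ -3283.7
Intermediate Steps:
Function('G')(Z, F) = Add(Pow(Z, 2), Mul(-163, F))
Q = Rational(68037734, 102234915) (Q = Add(Mul(1063, Rational(1, 10355)), Mul(-11114, Rational(-1, 19746))) = Add(Rational(1063, 10355), Rational(5557, 9873)) = Rational(68037734, 102234915) ≈ 0.66550)
Add(Function('G')(-38, 29), Mul(-1, Q)) = Add(Add(Pow(-38, 2), Mul(-163, 29)), Mul(-1, Rational(68037734, 102234915))) = Add(Add(1444, -4727), Rational(-68037734, 102234915)) = Add(-3283, Rational(-68037734, 102234915)) = Rational(-335705263679, 102234915)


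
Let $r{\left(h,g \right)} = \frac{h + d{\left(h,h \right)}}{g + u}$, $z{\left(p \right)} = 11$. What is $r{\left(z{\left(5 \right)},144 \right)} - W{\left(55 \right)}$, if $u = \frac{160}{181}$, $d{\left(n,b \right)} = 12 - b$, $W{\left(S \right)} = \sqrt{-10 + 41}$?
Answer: $\frac{543}{6556} - \sqrt{31} \approx -5.4849$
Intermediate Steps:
$W{\left(S \right)} = \sqrt{31}$
$u = \frac{160}{181}$ ($u = 160 \cdot \frac{1}{181} = \frac{160}{181} \approx 0.88398$)
$r{\left(h,g \right)} = \frac{12}{\frac{160}{181} + g}$ ($r{\left(h,g \right)} = \frac{h - \left(-12 + h\right)}{g + \frac{160}{181}} = \frac{12}{\frac{160}{181} + g}$)
$r{\left(z{\left(5 \right)},144 \right)} - W{\left(55 \right)} = \frac{2172}{160 + 181 \cdot 144} - \sqrt{31} = \frac{2172}{160 + 26064} - \sqrt{31} = \frac{2172}{26224} - \sqrt{31} = 2172 \cdot \frac{1}{26224} - \sqrt{31} = \frac{543}{6556} - \sqrt{31}$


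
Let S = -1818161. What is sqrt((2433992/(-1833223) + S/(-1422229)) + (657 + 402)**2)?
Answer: sqrt(7623625527421322975826400241454)/2607262914067 ≈ 1059.0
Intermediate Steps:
sqrt((2433992/(-1833223) + S/(-1422229)) + (657 + 402)**2) = sqrt((2433992/(-1833223) - 1818161/(-1422229)) + (657 + 402)**2) = sqrt((2433992*(-1/1833223) - 1818161*(-1/1422229)) + 1059**2) = sqrt((-2433992/1833223 + 1818161/1422229) + 1121481) = sqrt(-128599445265/2607262914067 + 1121481) = sqrt(2923995691531327962/2607262914067) = sqrt(7623625527421322975826400241454)/2607262914067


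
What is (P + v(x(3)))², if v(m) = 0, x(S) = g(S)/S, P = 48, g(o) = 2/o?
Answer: 2304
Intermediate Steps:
x(S) = 2/S² (x(S) = (2/S)/S = 2/S²)
(P + v(x(3)))² = (48 + 0)² = 48² = 2304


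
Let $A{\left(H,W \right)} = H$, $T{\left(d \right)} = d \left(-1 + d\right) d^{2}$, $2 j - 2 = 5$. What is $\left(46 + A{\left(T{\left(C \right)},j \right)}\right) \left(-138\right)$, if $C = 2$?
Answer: $-7452$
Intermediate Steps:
$j = \frac{7}{2}$ ($j = 1 + \frac{1}{2} \cdot 5 = 1 + \frac{5}{2} = \frac{7}{2} \approx 3.5$)
$T{\left(d \right)} = d^{3} \left(-1 + d\right)$
$\left(46 + A{\left(T{\left(C \right)},j \right)}\right) \left(-138\right) = \left(46 + 2^{3} \left(-1 + 2\right)\right) \left(-138\right) = \left(46 + 8 \cdot 1\right) \left(-138\right) = \left(46 + 8\right) \left(-138\right) = 54 \left(-138\right) = -7452$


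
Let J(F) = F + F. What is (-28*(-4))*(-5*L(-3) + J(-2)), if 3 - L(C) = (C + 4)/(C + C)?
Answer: -6664/3 ≈ -2221.3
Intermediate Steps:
J(F) = 2*F
L(C) = 3 - (4 + C)/(2*C) (L(C) = 3 - (C + 4)/(C + C) = 3 - (4 + C)/(2*C))
(-28*(-4))*(-5*L(-3) + J(-2)) = (-28*(-4))*(-5*(5/2 - 2/(-3)) + 2*(-2)) = 112*(-5*(5/2 - 2*(-1/3)) - 4) = 112*(-5*(5/2 + 2/3) - 4) = 112*(-5*19/6 - 4) = 112*(-95/6 - 4) = 112*(-119/6) = -6664/3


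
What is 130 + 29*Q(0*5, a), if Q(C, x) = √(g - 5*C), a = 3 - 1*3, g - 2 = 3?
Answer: 130 + 29*√5 ≈ 194.85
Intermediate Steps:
g = 5 (g = 2 + 3 = 5)
a = 0 (a = 3 - 3 = 0)
Q(C, x) = √(5 - 5*C)
130 + 29*Q(0*5, a) = 130 + 29*√(5 - 0*5) = 130 + 29*√(5 - 5*0) = 130 + 29*√(5 + 0) = 130 + 29*√5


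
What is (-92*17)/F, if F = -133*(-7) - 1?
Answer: -782/465 ≈ -1.6817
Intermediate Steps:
F = 930 (F = 931 - 1 = 930)
(-92*17)/F = -92*17/930 = -1564*1/930 = -782/465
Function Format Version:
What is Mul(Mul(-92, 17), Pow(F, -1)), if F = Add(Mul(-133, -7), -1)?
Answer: Rational(-782, 465) ≈ -1.6817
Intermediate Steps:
F = 930 (F = Add(931, -1) = 930)
Mul(Mul(-92, 17), Pow(F, -1)) = Mul(Mul(-92, 17), Pow(930, -1)) = Mul(-1564, Rational(1, 930)) = Rational(-782, 465)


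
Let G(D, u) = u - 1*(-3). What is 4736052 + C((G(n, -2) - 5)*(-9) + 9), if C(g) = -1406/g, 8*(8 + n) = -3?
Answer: 213120934/45 ≈ 4.7360e+6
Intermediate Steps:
n = -67/8 (n = -8 + (⅛)*(-3) = -8 - 3/8 = -67/8 ≈ -8.3750)
G(D, u) = 3 + u (G(D, u) = u + 3 = 3 + u)
4736052 + C((G(n, -2) - 5)*(-9) + 9) = 4736052 - 1406/(((3 - 2) - 5)*(-9) + 9) = 4736052 - 1406/((1 - 5)*(-9) + 9) = 4736052 - 1406/(-4*(-9) + 9) = 4736052 - 1406/(36 + 9) = 4736052 - 1406/45 = 213120934/45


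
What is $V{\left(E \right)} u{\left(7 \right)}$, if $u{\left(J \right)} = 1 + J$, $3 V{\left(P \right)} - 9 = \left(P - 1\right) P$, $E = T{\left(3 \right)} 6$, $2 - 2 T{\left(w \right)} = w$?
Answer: $56$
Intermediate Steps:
$T{\left(w \right)} = 1 - \frac{w}{2}$
$E = -3$ ($E = \left(1 - \frac{3}{2}\right) 6 = \left(- \frac{1}{2}\right) 6 = -3$)
$V{\left(P \right)} = 3 + \frac{P \left(-1 + P\right)}{3}$ ($V{\left(P \right)} = 3 + \frac{\left(P - 1\right) P}{3} = 3 + \frac{\left(-1 + P\right) P}{3} = 3 + \frac{P \left(-1 + P\right)}{3}$)
$V{\left(E \right)} u{\left(7 \right)} = \left(3 - -1 + \frac{\left(-3\right)^{2}}{3}\right) \left(1 + 7\right) = \left(3 + 1 + \frac{1}{3} \cdot 9\right) 8 = \left(3 + 1 + 3\right) 8 = 7 \cdot 8 = 56$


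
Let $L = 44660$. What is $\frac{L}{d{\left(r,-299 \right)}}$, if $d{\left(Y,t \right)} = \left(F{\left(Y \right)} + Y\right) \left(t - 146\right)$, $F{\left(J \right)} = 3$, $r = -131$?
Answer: $\frac{2233}{2848} \approx 0.78406$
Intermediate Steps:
$d{\left(Y,t \right)} = \left(-146 + t\right) \left(3 + Y\right)$ ($d{\left(Y,t \right)} = \left(3 + Y\right) \left(t - 146\right) = \left(3 + Y\right) \left(-146 + t\right) = \left(-146 + t\right) \left(3 + Y\right)$)
$\frac{L}{d{\left(r,-299 \right)}} = \frac{44660}{-438 - -19126 + 3 \left(-299\right) - -39169} = \frac{44660}{-438 + 19126 - 897 + 39169} = \frac{44660}{56960} = 44660 \cdot \frac{1}{56960} = \frac{2233}{2848}$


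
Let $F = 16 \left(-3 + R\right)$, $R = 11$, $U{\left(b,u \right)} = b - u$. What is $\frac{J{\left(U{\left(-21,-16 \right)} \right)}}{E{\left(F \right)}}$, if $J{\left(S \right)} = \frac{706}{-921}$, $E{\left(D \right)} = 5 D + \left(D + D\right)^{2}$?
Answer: $- \frac{353}{30474048} \approx -1.1584 \cdot 10^{-5}$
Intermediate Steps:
$F = 128$ ($F = 16 \left(-3 + 11\right) = 16 \cdot 8 = 128$)
$E{\left(D \right)} = 4 D^{2} + 5 D$ ($E{\left(D \right)} = 5 D + \left(2 D\right)^{2} = 5 D + 4 D^{2} = 4 D^{2} + 5 D$)
$J{\left(S \right)} = - \frac{706}{921}$ ($J{\left(S \right)} = 706 \left(- \frac{1}{921}\right) = - \frac{706}{921}$)
$\frac{J{\left(U{\left(-21,-16 \right)} \right)}}{E{\left(F \right)}} = - \frac{706}{921 \cdot 128 \left(5 + 4 \cdot 128\right)} = - \frac{706}{921 \cdot 128 \left(5 + 512\right)} = - \frac{706}{921 \cdot 128 \cdot 517} = - \frac{706}{921 \cdot 66176} = \left(- \frac{706}{921}\right) \frac{1}{66176} = - \frac{353}{30474048}$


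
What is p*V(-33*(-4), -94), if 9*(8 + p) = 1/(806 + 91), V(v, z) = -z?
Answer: -6070802/8073 ≈ -751.99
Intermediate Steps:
p = -64583/8073 (p = -8 + 1/(9*(806 + 91)) = -8 + (1/9)/897 = -8 + (1/9)*(1/897) = -8 + 1/8073 = -64583/8073 ≈ -7.9999)
p*V(-33*(-4), -94) = -(-64583)*(-94)/8073 = -64583/8073*94 = -6070802/8073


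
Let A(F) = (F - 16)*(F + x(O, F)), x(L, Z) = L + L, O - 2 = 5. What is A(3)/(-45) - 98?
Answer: -4189/45 ≈ -93.089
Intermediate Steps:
O = 7 (O = 2 + 5 = 7)
x(L, Z) = 2*L
A(F) = (-16 + F)*(14 + F) (A(F) = (F - 16)*(F + 2*7) = (-16 + F)*(F + 14) = (-16 + F)*(14 + F))
A(3)/(-45) - 98 = (-224 + 3**2 - 2*3)/(-45) - 98 = (-224 + 9 - 6)*(-1/45) - 98 = -221*(-1/45) - 98 = 221/45 - 98 = -4189/45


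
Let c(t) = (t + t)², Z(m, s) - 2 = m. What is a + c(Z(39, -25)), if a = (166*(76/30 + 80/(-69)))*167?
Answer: 5153336/115 ≈ 44812.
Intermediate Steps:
Z(m, s) = 2 + m
a = 4380076/115 (a = (166*(76*(1/30) + 80*(-1/69)))*167 = (166*(38/15 - 80/69))*167 = (166*(158/115))*167 = (26228/115)*167 = 4380076/115 ≈ 38088.)
c(t) = 4*t² (c(t) = (2*t)² = 4*t²)
a + c(Z(39, -25)) = 4380076/115 + 4*(2 + 39)² = 4380076/115 + 4*41² = 4380076/115 + 4*1681 = 4380076/115 + 6724 = 5153336/115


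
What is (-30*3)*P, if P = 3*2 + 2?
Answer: -720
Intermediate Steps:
P = 8 (P = 6 + 2 = 8)
(-30*3)*P = -30*3*8 = -90*8 = -720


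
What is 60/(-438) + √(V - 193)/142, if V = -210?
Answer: -10/73 + I*√403/142 ≈ -0.13699 + 0.14137*I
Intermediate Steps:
60/(-438) + √(V - 193)/142 = 60/(-438) + √(-210 - 193)/142 = 60*(-1/438) + √(-403)*(1/142) = -10/73 + (I*√403)*(1/142) = -10/73 + I*√403/142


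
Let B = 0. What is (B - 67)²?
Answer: 4489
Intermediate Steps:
(B - 67)² = (0 - 67)² = (-67)² = 4489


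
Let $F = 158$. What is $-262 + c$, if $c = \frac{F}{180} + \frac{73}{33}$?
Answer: $- \frac{256321}{990} \approx -258.91$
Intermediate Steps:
$c = \frac{3059}{990}$ ($c = \frac{158}{180} + \frac{73}{33} = 158 \cdot \frac{1}{180} + 73 \cdot \frac{1}{33} = \frac{79}{90} + \frac{73}{33} = \frac{3059}{990} \approx 3.0899$)
$-262 + c = -262 + \frac{3059}{990} = - \frac{256321}{990}$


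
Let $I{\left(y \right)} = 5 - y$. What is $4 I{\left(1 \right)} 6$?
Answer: $96$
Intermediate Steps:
$4 I{\left(1 \right)} 6 = 4 \left(5 - 1\right) 6 = 4 \cdot 4 \cdot 6 = 16 \cdot 6 = 96$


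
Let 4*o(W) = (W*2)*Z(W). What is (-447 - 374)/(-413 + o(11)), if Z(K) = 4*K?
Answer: 821/171 ≈ 4.8012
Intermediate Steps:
o(W) = 2*W² (o(W) = ((W*2)*(4*W))/4 = ((2*W)*(4*W))/4 = (8*W²)/4 = 2*W²)
(-447 - 374)/(-413 + o(11)) = (-447 - 374)/(-413 + 2*11²) = -821/(-413 + 2*121) = -821/(-413 + 242) = -821/(-171) = -821*(-1/171) = 821/171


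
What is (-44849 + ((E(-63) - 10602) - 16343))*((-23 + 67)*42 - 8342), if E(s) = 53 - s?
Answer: 465476932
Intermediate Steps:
(-44849 + ((E(-63) - 10602) - 16343))*((-23 + 67)*42 - 8342) = (-44849 + (((53 - 1*(-63)) - 10602) - 16343))*((-23 + 67)*42 - 8342) = (-44849 + (((53 + 63) - 10602) - 16343))*(44*42 - 8342) = (-44849 + ((116 - 10602) - 16343))*(1848 - 8342) = (-44849 + (-10486 - 16343))*(-6494) = (-44849 - 26829)*(-6494) = -71678*(-6494) = 465476932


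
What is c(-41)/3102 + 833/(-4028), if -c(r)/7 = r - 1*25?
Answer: -10955/189316 ≈ -0.057866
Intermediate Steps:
c(r) = 175 - 7*r (c(r) = -7*(r - 1*25) = -7*(r - 25) = -7*(-25 + r) = 175 - 7*r)
c(-41)/3102 + 833/(-4028) = (175 - 7*(-41))/3102 + 833/(-4028) = (175 + 287)*(1/3102) + 833*(-1/4028) = 462*(1/3102) - 833/4028 = 7/47 - 833/4028 = -10955/189316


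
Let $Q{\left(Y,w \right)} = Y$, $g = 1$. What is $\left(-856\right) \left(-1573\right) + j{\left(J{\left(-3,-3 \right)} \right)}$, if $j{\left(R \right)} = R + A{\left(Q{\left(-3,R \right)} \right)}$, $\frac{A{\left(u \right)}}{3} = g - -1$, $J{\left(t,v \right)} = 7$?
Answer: $1346501$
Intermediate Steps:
$A{\left(u \right)} = 6$ ($A{\left(u \right)} = 3 \left(1 - -1\right) = 3 \left(1 + 1\right) = 3 \cdot 2 = 6$)
$j{\left(R \right)} = 6 + R$ ($j{\left(R \right)} = R + 6 = 6 + R$)
$\left(-856\right) \left(-1573\right) + j{\left(J{\left(-3,-3 \right)} \right)} = \left(-856\right) \left(-1573\right) + \left(6 + 7\right) = 1346488 + 13 = 1346501$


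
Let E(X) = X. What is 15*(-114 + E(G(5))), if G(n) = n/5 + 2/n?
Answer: -1689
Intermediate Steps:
G(n) = 2/n + n/5 (G(n) = n*(⅕) + 2/n = n/5 + 2/n = 2/n + n/5)
15*(-114 + E(G(5))) = 15*(-114 + (2/5 + (⅕)*5)) = 15*(-114 + (2*(⅕) + 1)) = 15*(-114 + (⅖ + 1)) = 15*(-114 + 7/5) = 15*(-563/5) = -1689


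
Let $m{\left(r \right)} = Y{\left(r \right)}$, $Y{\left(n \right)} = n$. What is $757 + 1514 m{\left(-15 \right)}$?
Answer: $-21953$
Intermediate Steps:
$m{\left(r \right)} = r$
$757 + 1514 m{\left(-15 \right)} = 757 + 1514 \left(-15\right) = 757 - 22710 = -21953$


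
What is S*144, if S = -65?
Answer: -9360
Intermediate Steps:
S*144 = -65*144 = -9360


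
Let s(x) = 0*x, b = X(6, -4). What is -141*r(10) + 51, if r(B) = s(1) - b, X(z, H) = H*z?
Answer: -3333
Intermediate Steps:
b = -24 (b = -4*6 = -24)
s(x) = 0
r(B) = 24 (r(B) = 0 - 1*(-24) = 0 + 24 = 24)
-141*r(10) + 51 = -141*24 + 51 = -3384 + 51 = -3333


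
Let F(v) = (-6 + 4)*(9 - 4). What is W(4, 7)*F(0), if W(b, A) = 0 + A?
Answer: -70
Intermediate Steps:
W(b, A) = A
F(v) = -10 (F(v) = -2*5 = -10)
W(4, 7)*F(0) = 7*(-10) = -70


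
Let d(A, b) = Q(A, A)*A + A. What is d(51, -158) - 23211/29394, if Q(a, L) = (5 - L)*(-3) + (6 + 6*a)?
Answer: 75118687/3266 ≈ 23000.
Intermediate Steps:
Q(a, L) = -9 + 3*L + 6*a (Q(a, L) = (-15 + 3*L) + (6 + 6*a) = -9 + 3*L + 6*a)
d(A, b) = A + A*(-9 + 9*A) (d(A, b) = (-9 + 3*A + 6*A)*A + A = (-9 + 9*A)*A + A = A*(-9 + 9*A) + A = A + A*(-9 + 9*A))
d(51, -158) - 23211/29394 = 51*(-8 + 9*51) - 23211/29394 = 51*(-8 + 459) - 23211*1/29394 = 51*451 - 2579/3266 = 23001 - 2579/3266 = 75118687/3266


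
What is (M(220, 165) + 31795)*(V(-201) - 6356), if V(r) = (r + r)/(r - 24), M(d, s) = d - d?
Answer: -3030483194/15 ≈ -2.0203e+8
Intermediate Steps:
M(d, s) = 0
V(r) = 2*r/(-24 + r) (V(r) = (2*r)/(-24 + r) = 2*r/(-24 + r))
(M(220, 165) + 31795)*(V(-201) - 6356) = (0 + 31795)*(2*(-201)/(-24 - 201) - 6356) = 31795*(2*(-201)/(-225) - 6356) = 31795*(2*(-201)*(-1/225) - 6356) = 31795*(134/75 - 6356) = 31795*(-476566/75) = -3030483194/15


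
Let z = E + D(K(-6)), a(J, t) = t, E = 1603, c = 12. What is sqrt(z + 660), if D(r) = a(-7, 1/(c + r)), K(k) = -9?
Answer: sqrt(20370)/3 ≈ 47.575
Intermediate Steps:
D(r) = 1/(12 + r)
z = 4810/3 (z = 1603 + 1/(12 - 9) = 1603 + 1/3 = 4810/3 ≈ 1603.3)
sqrt(z + 660) = sqrt(4810/3 + 660) = sqrt(6790/3) = sqrt(20370)/3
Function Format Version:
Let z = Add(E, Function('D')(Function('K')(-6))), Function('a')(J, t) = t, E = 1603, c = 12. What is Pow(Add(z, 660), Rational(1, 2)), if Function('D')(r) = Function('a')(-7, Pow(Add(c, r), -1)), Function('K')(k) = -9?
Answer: Mul(Rational(1, 3), Pow(20370, Rational(1, 2))) ≈ 47.575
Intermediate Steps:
Function('D')(r) = Pow(Add(12, r), -1)
z = Rational(4810, 3) (z = Add(1603, Pow(Add(12, -9), -1)) = Add(1603, Pow(3, -1)) = Add(1603, Rational(1, 3)) = Rational(4810, 3) ≈ 1603.3)
Pow(Add(z, 660), Rational(1, 2)) = Pow(Add(Rational(4810, 3), 660), Rational(1, 2)) = Pow(Rational(6790, 3), Rational(1, 2)) = Mul(Rational(1, 3), Pow(20370, Rational(1, 2)))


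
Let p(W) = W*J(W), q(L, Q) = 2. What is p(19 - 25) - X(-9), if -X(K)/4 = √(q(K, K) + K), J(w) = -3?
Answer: 18 + 4*I*√7 ≈ 18.0 + 10.583*I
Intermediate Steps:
X(K) = -4*√(2 + K)
p(W) = -3*W (p(W) = W*(-3) = -3*W)
p(19 - 25) - X(-9) = -3*(19 - 25) - (-4)*√(2 - 9) = -3*(-6) - (-4)*√(-7) = 18 - (-4)*I*√7 = 18 + 4*I*√7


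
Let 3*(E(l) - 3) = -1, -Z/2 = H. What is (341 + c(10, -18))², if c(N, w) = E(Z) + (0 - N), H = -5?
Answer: 1002001/9 ≈ 1.1133e+5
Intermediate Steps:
Z = 10 (Z = -2*(-5) = 10)
E(l) = 8/3 (E(l) = 3 + (⅓)*(-1) = 3 - ⅓ = 8/3)
c(N, w) = 8/3 - N (c(N, w) = 8/3 + (0 - N) = 8/3 - N)
(341 + c(10, -18))² = (341 + (8/3 - 1*10))² = (341 + (8/3 - 10))² = (341 - 22/3)² = (1001/3)² = 1002001/9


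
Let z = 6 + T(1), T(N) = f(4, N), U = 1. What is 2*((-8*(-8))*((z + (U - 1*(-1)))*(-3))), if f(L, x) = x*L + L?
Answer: -6144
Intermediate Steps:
f(L, x) = L + L*x (f(L, x) = L*x + L = L + L*x)
T(N) = 4 + 4*N (T(N) = 4*(1 + N) = 4 + 4*N)
z = 14 (z = 6 + (4 + 4*1) = 6 + (4 + 4) = 6 + 8 = 14)
2*((-8*(-8))*((z + (U - 1*(-1)))*(-3))) = 2*((-8*(-8))*((14 + (1 - 1*(-1)))*(-3))) = 2*(64*((14 + (1 + 1))*(-3))) = 2*(64*((14 + 2)*(-3))) = 2*(64*(16*(-3))) = 2*(64*(-48)) = 2*(-3072) = -6144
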